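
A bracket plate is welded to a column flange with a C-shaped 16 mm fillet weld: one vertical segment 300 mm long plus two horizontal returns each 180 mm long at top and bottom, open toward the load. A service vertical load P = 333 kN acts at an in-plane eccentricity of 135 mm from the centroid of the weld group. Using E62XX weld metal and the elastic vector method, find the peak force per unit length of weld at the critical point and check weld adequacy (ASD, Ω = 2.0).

E62XX → F_EXX = 620 MPa.
Total weld length L_w = 660 mm. Treat welds as unit-width lines.
Centroid: x̄ = 2×180×90 / 660 = 49.09 mm from the vertical weld.
Polar moment about centroid: J = I_x + I_y = [300³/12 + 2×180×150²] + [300×49.09² + 2(180³/12 + 180×40.91²)] = 12650000 mm³.
Direct shear f_v = P/L_w = 333×10³ / 660 = 504.5 N/mm (vertical).
Torsion M = P·e = 333×10³ × 135 = 44955000 N·mm.
Critical point at (x, y) = (130.9, 150) from centroid. f_tx = M·y/J = 533.2 N/mm; f_ty = M·x/J = 465.3 N/mm.
Resultant f_max = √[f_tx² + (f_v + f_ty)²] = √[533.2² + (504.5 + 465.3)²] = 1107 N/mm.
Capacity per unit length: r_n/Ω = (1/2.0) × 0.6 × 620 × (0.707 × 16) = 2104 N/mm.
1107 ≤ 2104 → adequate.

f_max ≈ 1110 N/mm; adequate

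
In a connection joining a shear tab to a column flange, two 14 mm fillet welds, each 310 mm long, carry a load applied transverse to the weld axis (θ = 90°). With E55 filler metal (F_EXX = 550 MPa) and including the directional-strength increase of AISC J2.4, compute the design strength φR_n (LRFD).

t_e = 0.707 × 14 = 9.898 mm; A_we = 9.898 × 620 = 6137 mm².
Directional factor: 1.0 + 0.5 sin^1.5(90°) = 1.5.
F_nw = 0.6 × 550 × 1.5 = 495 MPa.
φR_n = 0.75 × 495 × 6137 × 10⁻³ = 2278 kN.

φR_n ≈ 2280 kN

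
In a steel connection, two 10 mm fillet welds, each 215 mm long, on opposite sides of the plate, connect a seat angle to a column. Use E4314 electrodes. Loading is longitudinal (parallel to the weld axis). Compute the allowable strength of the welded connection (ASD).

E43XX → F_EXX = 430 MPa.
Effective throat t_e = 0.707 × 10 = 7.07 mm.
Total length L = 430 mm; A_we = 7.07 × 430 = 3040 mm².
F_nw = 0.6 F_EXX = 0.6 × 430 = 258 MPa.
R_n = 258 × 3040 × 10⁻³ = 784.3 kN; R_n/Ω = 784.3/2.0 = 392.2 kN.

R_n/Ω ≈ 392 kN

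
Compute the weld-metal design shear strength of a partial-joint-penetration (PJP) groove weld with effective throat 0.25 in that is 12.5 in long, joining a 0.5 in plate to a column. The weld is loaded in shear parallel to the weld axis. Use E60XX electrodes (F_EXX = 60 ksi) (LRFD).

φR_n ≈ 84.4 kips

Effective throat (given) t_e = 0.25 in.
A_we = 0.25 × 12.5 = 3.125 in².
F_nw = 0.6 F_EXX = 36 ksi.
φR_n = 0.75 × 36 × 3.125 = 84.38 kips.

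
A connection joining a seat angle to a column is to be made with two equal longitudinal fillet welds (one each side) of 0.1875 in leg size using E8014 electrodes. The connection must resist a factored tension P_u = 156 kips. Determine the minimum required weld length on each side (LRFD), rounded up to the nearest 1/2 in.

E80XX → F_EXX = 80 ksi.
Throat t_e = 0.707 × 0.1875 = 0.1326 in.
φr_n = 0.75 × 0.6 × 80 × 0.1326 = 4.772 kips/in.
L_req = P_u / φr_n = 156 / 4.772 = 32.69 in total.
Per side: 32.69 / 2 = 16.34 in.
Round up → use L = 16.5 in on each side.

L = 16.5 in on each side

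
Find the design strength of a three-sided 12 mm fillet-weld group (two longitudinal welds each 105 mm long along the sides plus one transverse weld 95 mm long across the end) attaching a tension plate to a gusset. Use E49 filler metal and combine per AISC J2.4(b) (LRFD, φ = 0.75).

φR_n ≈ 601 kN

E49XX → F_EXX = 490 MPa.
t_e = 0.707 × 12 = 8.484 mm.
R_nwl = 0.6 × 490 × 8.484 × 210 × 10⁻³ = 523.8 kN (longitudinal, 2 welds).
R_nwt = 0.6 × 490 × 8.484 × 95 × 10⁻³ = 237 kN (transverse, base value).
(i) R_nwl + R_nwt = 760.8 kN; (ii) 0.85 R_nwl + 1.5 R_nwt = 800.7 kN.
R_n = max = 800.7 kN [governs: (ii)]; φR_n = 600.5 kN.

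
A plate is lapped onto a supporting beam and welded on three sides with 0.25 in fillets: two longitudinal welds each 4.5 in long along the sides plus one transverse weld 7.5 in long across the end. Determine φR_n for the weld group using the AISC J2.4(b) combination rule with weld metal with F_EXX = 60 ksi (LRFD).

t_e = 0.707 × 0.25 = 0.1767 in.
R_nwl = 0.6 × 60 × 0.1767 × 9 = 57.27 kips (longitudinal, 2 welds).
R_nwt = 0.6 × 60 × 0.1767 × 7.5 = 47.72 kips (transverse, base value).
(i) R_nwl + R_nwt = 105 kips; (ii) 0.85 R_nwl + 1.5 R_nwt = 120.3 kips.
R_n = max = 120.3 kips [governs: (ii)]; φR_n = 90.2 kips.

φR_n ≈ 90.2 kips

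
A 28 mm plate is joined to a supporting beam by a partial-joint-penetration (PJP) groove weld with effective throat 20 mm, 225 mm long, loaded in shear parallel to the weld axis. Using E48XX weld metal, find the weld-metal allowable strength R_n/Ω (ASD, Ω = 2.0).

R_n/Ω ≈ 648 kN

E48XX → F_EXX = 480 MPa.
Effective throat (given) t_e = 20 mm.
A_we = 20 × 225 = 4500 mm².
F_nw = 0.6 F_EXX = 288 MPa.
R_n/Ω = (288 × 4500) / 2.0 × 10⁻³ = 648 kN.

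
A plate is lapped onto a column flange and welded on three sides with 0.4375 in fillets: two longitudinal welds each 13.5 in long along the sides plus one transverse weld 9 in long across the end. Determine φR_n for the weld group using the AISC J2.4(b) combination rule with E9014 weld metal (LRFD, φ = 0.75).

φR_n ≈ 457 kips

E90XX → F_EXX = 90 ksi.
t_e = 0.707 × 0.4375 = 0.3093 in.
R_nwl = 0.6 × 90 × 0.3093 × 27 = 451 kips (longitudinal, 2 welds).
R_nwt = 0.6 × 90 × 0.3093 × 9 = 150.3 kips (transverse, base value).
(i) R_nwl + R_nwt = 601.3 kips; (ii) 0.85 R_nwl + 1.5 R_nwt = 608.8 kips.
R_n = max = 608.8 kips [governs: (ii)]; φR_n = 456.6 kips.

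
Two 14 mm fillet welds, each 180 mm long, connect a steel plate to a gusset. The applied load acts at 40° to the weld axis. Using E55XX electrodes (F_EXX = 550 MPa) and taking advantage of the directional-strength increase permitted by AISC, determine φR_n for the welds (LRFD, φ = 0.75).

φR_n ≈ 1110 kN

t_e = 0.707 × 14 = 9.898 mm; A_we = 9.898 × 360 = 3563 mm².
Directional factor: 1.0 + 0.5 sin^1.5(40°) = 1.258.
F_nw = 0.6 × 550 × 1.258 = 415 MPa.
φR_n = 0.75 × 415 × 3563 × 10⁻³ = 1109 kN.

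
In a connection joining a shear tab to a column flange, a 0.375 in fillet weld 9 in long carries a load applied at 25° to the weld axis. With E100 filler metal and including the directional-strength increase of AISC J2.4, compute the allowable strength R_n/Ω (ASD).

E100XX → F_EXX = 100 ksi.
t_e = 0.707 × 0.375 = 0.2651 in; A_we = 0.2651 × 9 = 2.386 in².
Directional factor: 1.0 + 0.5 sin^1.5(25°) = 1.137.
F_nw = 0.6 × 100 × 1.137 = 68.24 ksi.
R_n/Ω = (68.24 × 2.386) / 2.0 = 81.42 kip.

R_n/Ω ≈ 81.4 kip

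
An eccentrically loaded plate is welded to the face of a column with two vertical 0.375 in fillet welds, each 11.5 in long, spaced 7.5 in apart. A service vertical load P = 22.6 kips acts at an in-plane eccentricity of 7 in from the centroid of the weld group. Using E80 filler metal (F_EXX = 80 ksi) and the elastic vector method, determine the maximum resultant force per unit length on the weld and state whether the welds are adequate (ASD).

f_max ≈ 2.56 kip/in; adequate

Total weld length L_w = 23 in. Treat welds as unit-width lines.
Polar moment about centroid: J = 2[d³/12 + d(b/2)²] = 2[11.5³/12 + 11.5×3.75²] = 576.9 in³.
Direct shear f_v = P/L_w = 22.6 / 23 = 0.9826 kip/in (vertical).
Torsion M = P·e = 22.6 × 7 = 158.2 kip·in.
Critical point at (x, y) = (3.75, 5.75) from centroid. f_tx = M·y/J = 1.577 kip/in; f_ty = M·x/J = 1.028 kip/in.
Resultant f_max = √[f_tx² + (f_v + f_ty)²] = √[1.577² + (0.9826 + 1.028)²] = 2.555 kip/in.
Capacity per unit length: r_n/Ω = (1/2.0) × 0.6 × 80 × (0.707 × 0.375) = 6.363 kip/in.
2.555 ≤ 6.363 → adequate.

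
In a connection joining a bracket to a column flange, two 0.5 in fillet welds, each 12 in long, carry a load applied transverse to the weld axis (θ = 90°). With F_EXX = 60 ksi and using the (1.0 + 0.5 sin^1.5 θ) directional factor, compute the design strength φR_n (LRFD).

t_e = 0.707 × 0.5 = 0.3535 in; A_we = 0.3535 × 24 = 8.484 in².
Directional factor: 1.0 + 0.5 sin^1.5(90°) = 1.5.
F_nw = 0.6 × 60 × 1.5 = 54 ksi.
φR_n = 0.75 × 54 × 8.484 = 343.6 kips.

φR_n ≈ 344 kips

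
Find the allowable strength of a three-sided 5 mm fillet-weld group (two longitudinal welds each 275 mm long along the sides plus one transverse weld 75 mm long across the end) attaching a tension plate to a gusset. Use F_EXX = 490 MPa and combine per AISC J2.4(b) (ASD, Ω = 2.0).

t_e = 0.707 × 5 = 3.535 mm.
R_nwl = 0.6 × 490 × 3.535 × 550 × 10⁻³ = 571.6 kN (longitudinal, 2 welds).
R_nwt = 0.6 × 490 × 3.535 × 75 × 10⁻³ = 77.95 kN (transverse, base value).
(i) R_nwl + R_nwt = 649.6 kN; (ii) 0.85 R_nwl + 1.5 R_nwt = 602.8 kN.
R_n = max = 649.6 kN [governs: (i)]; R_n/Ω = 324.8 kN.

R_n/Ω ≈ 325 kN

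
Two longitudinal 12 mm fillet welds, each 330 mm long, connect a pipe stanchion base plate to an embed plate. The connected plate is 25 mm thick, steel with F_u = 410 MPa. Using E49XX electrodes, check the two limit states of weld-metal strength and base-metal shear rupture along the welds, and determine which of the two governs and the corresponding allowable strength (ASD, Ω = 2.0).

E49XX → F_EXX = 490 MPa.
t_e = 0.707 × 12 = 8.484 mm; L = 660 mm.
Weld metal: R_n/Ω = (1/2.0) × 0.6 × 490 × 8.484 × 660 × 10⁻³ = 823.1 kN.
Base metal (shear rupture): R_n/Ω = (1/2.0) × 0.6 × 410 × 25 × 660 × 10⁻³ = 2030 kN.
Governing: weld metal.

R_n/Ω ≈ 823 kN (weld metal governs)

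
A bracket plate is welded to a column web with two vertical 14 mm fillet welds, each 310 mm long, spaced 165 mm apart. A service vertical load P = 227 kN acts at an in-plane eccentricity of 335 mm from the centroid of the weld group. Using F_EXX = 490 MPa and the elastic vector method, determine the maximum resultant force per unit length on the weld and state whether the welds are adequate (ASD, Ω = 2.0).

Total weld length L_w = 620 mm. Treat welds as unit-width lines.
Polar moment about centroid: J = 2[d³/12 + d(b/2)²] = 2[310³/12 + 310×82.5²] = 9185000 mm³.
Direct shear f_v = P/L_w = 227×10³ / 620 = 366.1 N/mm (vertical).
Torsion M = P·e = 227×10³ × 335 = 76045000 N·mm.
Critical point at (x, y) = (82.5, 155) from centroid. f_tx = M·y/J = 1283 N/mm; f_ty = M·x/J = 683 N/mm.
Resultant f_max = √[f_tx² + (f_v + f_ty)²] = √[1283² + (366.1 + 683)²] = 1658 N/mm.
Capacity per unit length: r_n/Ω = (1/2.0) × 0.6 × 490 × (0.707 × 14) = 1455 N/mm.
1658 > 1455 → NOT adequate.

f_max ≈ 1660 N/mm; NOT adequate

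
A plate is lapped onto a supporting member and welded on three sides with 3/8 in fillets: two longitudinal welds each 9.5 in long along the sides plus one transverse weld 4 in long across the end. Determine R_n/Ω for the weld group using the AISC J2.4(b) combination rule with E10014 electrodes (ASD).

R_n/Ω ≈ 183 kips

E100XX → F_EXX = 100 ksi.
t_e = 0.707 × 0.375 = 0.2651 in.
R_nwl = 0.6 × 100 × 0.2651 × 19 = 302.2 kips (longitudinal, 2 welds).
R_nwt = 0.6 × 100 × 0.2651 × 4 = 63.63 kips (transverse, base value).
(i) R_nwl + R_nwt = 365.9 kips; (ii) 0.85 R_nwl + 1.5 R_nwt = 352.4 kips.
R_n = max = 365.9 kips [governs: (i)]; R_n/Ω = 182.9 kips.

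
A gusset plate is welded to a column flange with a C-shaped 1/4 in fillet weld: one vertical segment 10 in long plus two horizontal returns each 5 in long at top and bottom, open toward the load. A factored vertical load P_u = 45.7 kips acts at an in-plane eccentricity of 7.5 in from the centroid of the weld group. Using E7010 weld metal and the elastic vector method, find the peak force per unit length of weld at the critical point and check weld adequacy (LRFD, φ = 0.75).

f_max ≈ 7.17 kip/in; NOT adequate

E70XX → F_EXX = 70 ksi.
Total weld length L_w = 20 in. Treat welds as unit-width lines.
Centroid: x̄ = 2×5×2.5 / 20 = 1.25 in from the vertical weld.
Polar moment about centroid: J = I_x + I_y = [10³/12 + 2×5×5²] + [10×1.25² + 2(5³/12 + 5×1.25²)] = 385.4 in³.
Direct shear f_v = P/L_w = 45.7 / 20 = 2.285 kip/in (vertical).
Torsion M = P·e = 45.7 × 7.5 = 342.75 kip·in.
Critical point at (x, y) = (3.75, 5) from centroid. f_tx = M·y/J = 4.446 kip/in; f_ty = M·x/J = 3.335 kip/in.
Resultant f_max = √[f_tx² + (f_v + f_ty)²] = √[4.446² + (2.285 + 3.335)²] = 7.166 kip/in.
Capacity per unit length: φr_n = 0.75 × 0.6 × 70 × (0.707 × 0.25) = 5.568 kip/in.
7.166 > 5.568 → NOT adequate.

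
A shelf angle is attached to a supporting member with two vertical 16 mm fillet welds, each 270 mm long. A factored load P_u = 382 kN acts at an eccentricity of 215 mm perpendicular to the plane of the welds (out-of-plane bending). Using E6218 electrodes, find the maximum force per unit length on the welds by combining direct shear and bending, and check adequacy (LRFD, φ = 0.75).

E62XX → F_EXX = 620 MPa.
L_w = 2 × 270 = 540 mm; section modulus (unit throat) S = 2 × L²/6 = 24300 mm².
Direct shear f_v = P/L_w = 382×10³/540 = 707.4 N/mm.
Moment M = P × e = 382×10³ × 215 = 82130000 N·mm; bending f_b = M/S = 3380 N/mm.
f_max = √(f_v² + f_b²) = √(707.4² + 3380²) = 3453 N/mm.
φr_n = 0.75 × 0.6 × 620 × (0.707 × 16) = 3156 N/mm → NOT adequate.

f_max ≈ 3450 N/mm; NOT adequate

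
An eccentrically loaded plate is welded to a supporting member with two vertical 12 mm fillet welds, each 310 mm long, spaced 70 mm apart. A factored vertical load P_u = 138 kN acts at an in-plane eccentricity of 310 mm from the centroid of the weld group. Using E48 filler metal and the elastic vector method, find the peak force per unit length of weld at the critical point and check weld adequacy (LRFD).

E48XX → F_EXX = 480 MPa.
Total weld length L_w = 620 mm. Treat welds as unit-width lines.
Polar moment about centroid: J = 2[d³/12 + d(b/2)²] = 2[310³/12 + 310×35²] = 5725000 mm³.
Direct shear f_v = P/L_w = 138×10³ / 620 = 222.6 N/mm (vertical).
Torsion M = P·e = 138×10³ × 310 = 42780000 N·mm.
Critical point at (x, y) = (35, 155) from centroid. f_tx = M·y/J = 1158 N/mm; f_ty = M·x/J = 261.6 N/mm.
Resultant f_max = √[f_tx² + (f_v + f_ty)²] = √[1158² + (222.6 + 261.6)²] = 1255 N/mm.
Capacity per unit length: φr_n = 0.75 × 0.6 × 480 × (0.707 × 12) = 1833 N/mm.
1255 ≤ 1833 → adequate.

f_max ≈ 1260 N/mm; adequate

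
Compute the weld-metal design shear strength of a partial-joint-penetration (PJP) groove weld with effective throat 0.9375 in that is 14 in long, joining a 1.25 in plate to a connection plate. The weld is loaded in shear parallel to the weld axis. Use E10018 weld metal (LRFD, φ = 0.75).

E100XX → F_EXX = 100 ksi.
Effective throat (given) t_e = 0.9375 in.
A_we = 0.9375 × 14 = 13.12 in².
F_nw = 0.6 F_EXX = 60 ksi.
φR_n = 0.75 × 60 × 13.12 = 590.6 kip.

φR_n ≈ 591 kip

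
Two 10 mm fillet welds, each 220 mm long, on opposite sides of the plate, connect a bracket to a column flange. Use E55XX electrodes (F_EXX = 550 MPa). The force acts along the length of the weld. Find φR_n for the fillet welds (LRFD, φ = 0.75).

Effective throat t_e = 0.707 × 10 = 7.07 mm.
Total length L = 440 mm; A_we = 7.07 × 440 = 3111 mm².
F_nw = 0.6 F_EXX = 0.6 × 550 = 330 MPa.
φR_n = 0.75 × 330 × 3111 × 10⁻³ = 769.9 kN.

φR_n ≈ 770 kN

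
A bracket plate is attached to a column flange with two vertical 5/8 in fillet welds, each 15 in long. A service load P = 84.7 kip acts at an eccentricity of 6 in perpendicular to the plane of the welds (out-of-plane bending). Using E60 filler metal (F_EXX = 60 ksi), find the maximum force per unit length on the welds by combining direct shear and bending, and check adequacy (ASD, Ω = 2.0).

f_max ≈ 7.34 kip/in; adequate

L_w = 2 × 15 = 30 in; section modulus (unit throat) S = 2 × L²/6 = 75 in².
Direct shear f_v = P/L_w = 84.7/30 = 2.823 kip/in.
Moment M = P × e = 84.7 × 6 = 508.2 kip·in; bending f_b = M/S = 6.776 kip/in.
f_max = √(f_v² + f_b²) = √(2.823² + 6.776²) = 7.341 kip/in.
r_n/Ω = (1/2.0) × 0.6 × 60 × (0.707 × 0.625) = 7.954 kip/in → adequate.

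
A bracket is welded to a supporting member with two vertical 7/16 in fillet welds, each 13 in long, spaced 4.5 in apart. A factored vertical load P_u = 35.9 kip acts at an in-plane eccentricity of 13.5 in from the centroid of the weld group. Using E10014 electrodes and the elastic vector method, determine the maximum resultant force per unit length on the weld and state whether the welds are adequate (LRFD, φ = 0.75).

f_max ≈ 7.27 kip/in; adequate

E100XX → F_EXX = 100 ksi.
Total weld length L_w = 26 in. Treat welds as unit-width lines.
Polar moment about centroid: J = 2[d³/12 + d(b/2)²] = 2[13³/12 + 13×2.25²] = 497.8 in³.
Direct shear f_v = P/L_w = 35.9 / 26 = 1.381 kip/in (vertical).
Torsion M = P·e = 35.9 × 13.5 = 484.65 kip·in.
Critical point at (x, y) = (2.25, 6.5) from centroid. f_tx = M·y/J = 6.328 kip/in; f_ty = M·x/J = 2.191 kip/in.
Resultant f_max = √[f_tx² + (f_v + f_ty)²] = √[6.328² + (1.381 + 2.191)²] = 7.267 kip/in.
Capacity per unit length: φr_n = 0.75 × 0.6 × 100 × (0.707 × 0.4375) = 13.92 kip/in.
7.267 ≤ 13.92 → adequate.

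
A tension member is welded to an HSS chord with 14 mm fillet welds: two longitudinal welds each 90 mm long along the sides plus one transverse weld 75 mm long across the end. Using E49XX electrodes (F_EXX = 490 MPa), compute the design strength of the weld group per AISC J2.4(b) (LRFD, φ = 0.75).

φR_n ≈ 579 kN

t_e = 0.707 × 14 = 9.898 mm.
R_nwl = 0.6 × 490 × 9.898 × 180 × 10⁻³ = 523.8 kN (longitudinal, 2 welds).
R_nwt = 0.6 × 490 × 9.898 × 75 × 10⁻³ = 218.3 kN (transverse, base value).
(i) R_nwl + R_nwt = 742.1 kN; (ii) 0.85 R_nwl + 1.5 R_nwt = 772.6 kN.
R_n = max = 772.6 kN [governs: (ii)]; φR_n = 579.5 kN.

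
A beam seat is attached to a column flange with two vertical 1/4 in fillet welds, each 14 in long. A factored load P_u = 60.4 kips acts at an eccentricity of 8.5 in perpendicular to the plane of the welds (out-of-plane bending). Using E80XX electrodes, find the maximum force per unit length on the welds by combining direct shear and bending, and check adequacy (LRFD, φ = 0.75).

f_max ≈ 8.15 kip/in; NOT adequate

E80XX → F_EXX = 80 ksi.
L_w = 2 × 14 = 28 in; section modulus (unit throat) S = 2 × L²/6 = 65.33 in².
Direct shear f_v = P/L_w = 60.4/28 = 2.157 kip/in.
Moment M = P × e = 60.4 × 8.5 = 513.4 kip·in; bending f_b = M/S = 7.858 kip/in.
f_max = √(f_v² + f_b²) = √(2.157² + 7.858²) = 8.149 kip/in.
φr_n = 0.75 × 0.6 × 80 × (0.707 × 0.25) = 6.363 kip/in → NOT adequate.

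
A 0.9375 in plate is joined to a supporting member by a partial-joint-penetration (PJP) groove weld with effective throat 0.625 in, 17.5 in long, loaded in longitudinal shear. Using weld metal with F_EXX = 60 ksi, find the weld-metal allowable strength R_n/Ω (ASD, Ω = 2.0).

R_n/Ω ≈ 197 kip

Effective throat (given) t_e = 0.625 in.
A_we = 0.625 × 17.5 = 10.94 in².
F_nw = 0.6 F_EXX = 36 ksi.
R_n/Ω = (36 × 10.94) / 2.0 = 196.9 kip.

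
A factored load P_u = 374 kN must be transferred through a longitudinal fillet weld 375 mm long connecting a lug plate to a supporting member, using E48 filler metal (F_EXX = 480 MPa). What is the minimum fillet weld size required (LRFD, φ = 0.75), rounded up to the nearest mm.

w = 7 mm

Total weld length L = 375 mm.
Required throat t_e = P_u / (φ × 0.6 F_EXX × L) = 374 / (0.75 × 0.6 × 480 × 375 × 10⁻³) = 4.617 mm.
Required leg w = t_e / 0.707 = 6.531 mm → use 7 mm.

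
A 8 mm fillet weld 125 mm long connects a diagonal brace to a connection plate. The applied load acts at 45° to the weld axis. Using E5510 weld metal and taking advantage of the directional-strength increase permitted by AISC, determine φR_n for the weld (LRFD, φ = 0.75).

φR_n ≈ 227 kN

E55XX → F_EXX = 550 MPa.
t_e = 0.707 × 8 = 5.656 mm; A_we = 5.656 × 125 = 707 mm².
Directional factor: 1.0 + 0.5 sin^1.5(45°) = 1.297.
F_nw = 0.6 × 550 × 1.297 = 428.1 MPa.
φR_n = 0.75 × 428.1 × 707 × 10⁻³ = 227 kN.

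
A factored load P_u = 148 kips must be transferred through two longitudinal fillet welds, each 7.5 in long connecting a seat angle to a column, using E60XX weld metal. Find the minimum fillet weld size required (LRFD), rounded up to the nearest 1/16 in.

w = 9/16 in

E60XX → F_EXX = 60 ksi.
Total weld length L = 15 in.
Required throat t_e = P_u / (φ × 0.6 F_EXX × L) = 148 / (0.75 × 0.6 × 60 × 15) = 0.3654 in.
Required leg w = t_e / 0.707 = 0.5169 in → use 9/16 in.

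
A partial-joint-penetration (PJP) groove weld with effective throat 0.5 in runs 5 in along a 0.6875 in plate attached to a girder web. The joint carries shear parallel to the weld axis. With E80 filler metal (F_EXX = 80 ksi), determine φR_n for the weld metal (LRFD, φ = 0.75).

Effective throat (given) t_e = 0.5 in.
A_we = 0.5 × 5 = 2.5 in².
F_nw = 0.6 F_EXX = 48 ksi.
φR_n = 0.75 × 48 × 2.5 = 90 kips.

φR_n ≈ 90 kips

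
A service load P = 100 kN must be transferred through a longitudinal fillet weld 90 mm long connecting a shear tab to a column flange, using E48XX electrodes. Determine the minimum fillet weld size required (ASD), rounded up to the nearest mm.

E48XX → F_EXX = 480 MPa.
Total weld length L = 90 mm.
Required throat t_e = P × Ω / (0.6 F_EXX × L) = 100 × 2.0 / (0.6 × 480 × 90 × 10⁻³) = 7.716 mm.
Required leg w = t_e / 0.707 = 10.91 mm → use 11 mm.

w = 11 mm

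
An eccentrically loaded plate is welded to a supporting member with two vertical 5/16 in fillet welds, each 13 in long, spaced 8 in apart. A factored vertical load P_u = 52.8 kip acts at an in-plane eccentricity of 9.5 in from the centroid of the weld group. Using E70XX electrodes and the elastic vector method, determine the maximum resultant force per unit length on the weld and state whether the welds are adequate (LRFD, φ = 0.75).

f_max ≈ 6.2 kip/in; adequate

E70XX → F_EXX = 70 ksi.
Total weld length L_w = 26 in. Treat welds as unit-width lines.
Polar moment about centroid: J = 2[d³/12 + d(b/2)²] = 2[13³/12 + 13×4²] = 782.2 in³.
Direct shear f_v = P/L_w = 52.8 / 26 = 2.031 kip/in (vertical).
Torsion M = P·e = 52.8 × 9.5 = 501.6 kip·in.
Critical point at (x, y) = (4, 6.5) from centroid. f_tx = M·y/J = 4.168 kip/in; f_ty = M·x/J = 2.565 kip/in.
Resultant f_max = √[f_tx² + (f_v + f_ty)²] = √[4.168² + (2.031 + 2.565)²] = 6.205 kip/in.
Capacity per unit length: φr_n = 0.75 × 0.6 × 70 × (0.707 × 0.3125) = 6.96 kip/in.
6.205 ≤ 6.96 → adequate.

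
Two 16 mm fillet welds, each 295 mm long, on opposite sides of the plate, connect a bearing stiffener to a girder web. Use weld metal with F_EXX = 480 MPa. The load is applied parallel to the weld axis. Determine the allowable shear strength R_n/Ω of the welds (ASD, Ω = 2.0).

R_n/Ω ≈ 961 kN

Effective throat t_e = 0.707 × 16 = 11.31 mm.
Total length L = 590 mm; A_we = 11.31 × 590 = 6674 mm².
F_nw = 0.6 F_EXX = 0.6 × 480 = 288 MPa.
R_n = 288 × 6674 × 10⁻³ = 1922 kN; R_n/Ω = 1922/2.0 = 961.1 kN.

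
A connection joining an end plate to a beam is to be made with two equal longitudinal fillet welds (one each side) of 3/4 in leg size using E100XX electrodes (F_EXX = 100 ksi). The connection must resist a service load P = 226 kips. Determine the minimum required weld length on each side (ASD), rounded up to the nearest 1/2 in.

Throat t_e = 0.707 × 0.75 = 0.5302 in.
r_n/Ω = (0.6 × 100 × 0.5302) / 2.0 = 15.91 kip/in.
L_req = P / (r_n/Ω) = 226 / 15.91 = 14.21 in total.
Per side: 14.21 / 2 = 7.104 in.
Round up → use L = 7.5 in on each side.

L = 7.5 in on each side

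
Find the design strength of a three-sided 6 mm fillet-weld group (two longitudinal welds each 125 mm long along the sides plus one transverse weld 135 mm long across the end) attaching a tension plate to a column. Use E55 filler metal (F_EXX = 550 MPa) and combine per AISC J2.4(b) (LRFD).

t_e = 0.707 × 6 = 4.242 mm.
R_nwl = 0.6 × 550 × 4.242 × 250 × 10⁻³ = 350 kN (longitudinal, 2 welds).
R_nwt = 0.6 × 550 × 4.242 × 135 × 10⁻³ = 189 kN (transverse, base value).
(i) R_nwl + R_nwt = 538.9 kN; (ii) 0.85 R_nwl + 1.5 R_nwt = 580.9 kN.
R_n = max = 580.9 kN [governs: (ii)]; φR_n = 435.7 kN.

φR_n ≈ 436 kN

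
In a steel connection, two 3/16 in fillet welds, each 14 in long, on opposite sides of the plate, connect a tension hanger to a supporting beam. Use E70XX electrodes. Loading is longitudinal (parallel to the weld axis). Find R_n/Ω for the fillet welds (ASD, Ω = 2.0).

E70XX → F_EXX = 70 ksi.
Effective throat t_e = 0.707 × 0.1875 = 0.1326 in.
Total length L = 28 in; A_we = 0.1326 × 28 = 3.712 in².
F_nw = 0.6 F_EXX = 0.6 × 70 = 42 ksi.
R_n = 42 × 3.712 = 155.9 kips; R_n/Ω = 155.9/2.0 = 77.95 kips.

R_n/Ω ≈ 77.9 kips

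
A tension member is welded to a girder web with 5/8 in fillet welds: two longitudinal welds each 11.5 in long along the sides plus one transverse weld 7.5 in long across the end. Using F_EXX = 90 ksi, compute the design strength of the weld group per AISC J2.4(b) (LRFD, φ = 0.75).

φR_n ≈ 551 kips

t_e = 0.707 × 0.625 = 0.4419 in.
R_nwl = 0.6 × 90 × 0.4419 × 23 = 548.8 kips (longitudinal, 2 welds).
R_nwt = 0.6 × 90 × 0.4419 × 7.5 = 179 kips (transverse, base value).
(i) R_nwl + R_nwt = 727.8 kips; (ii) 0.85 R_nwl + 1.5 R_nwt = 734.9 kips.
R_n = max = 734.9 kips [governs: (ii)]; φR_n = 551.2 kips.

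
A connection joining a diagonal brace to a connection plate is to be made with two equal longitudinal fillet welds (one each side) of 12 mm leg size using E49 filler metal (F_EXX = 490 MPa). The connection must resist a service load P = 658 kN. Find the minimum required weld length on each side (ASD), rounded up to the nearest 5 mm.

Throat t_e = 0.707 × 12 = 8.484 mm.
r_n/Ω = (0.6 × 490 × 8.484) / 2.0 = 1247 N/mm = 1.247 kN/mm.
L_req = P / (r_n/Ω) = 658 / 1.247 = 527.6 mm total.
Per side: 527.6 / 2 = 263.8 mm.
Round up → use L = 265 mm on each side.

L = 265 mm on each side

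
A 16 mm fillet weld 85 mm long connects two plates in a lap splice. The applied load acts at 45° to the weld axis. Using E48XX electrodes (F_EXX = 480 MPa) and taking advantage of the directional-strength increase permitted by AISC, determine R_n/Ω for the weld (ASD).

t_e = 0.707 × 16 = 11.31 mm; A_we = 11.31 × 85 = 961.5 mm².
Directional factor: 1.0 + 0.5 sin^1.5(45°) = 1.297.
F_nw = 0.6 × 480 × 1.297 = 373.6 MPa.
R_n/Ω = (373.6 × 961.5) / 2.0 × 10⁻³ = 179.6 kN.

R_n/Ω ≈ 180 kN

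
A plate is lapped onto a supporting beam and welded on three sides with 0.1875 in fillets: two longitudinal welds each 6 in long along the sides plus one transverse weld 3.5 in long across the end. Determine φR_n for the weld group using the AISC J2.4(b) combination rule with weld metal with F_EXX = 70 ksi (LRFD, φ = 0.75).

t_e = 0.707 × 0.1875 = 0.1326 in.
R_nwl = 0.6 × 70 × 0.1326 × 12 = 66.81 kip (longitudinal, 2 welds).
R_nwt = 0.6 × 70 × 0.1326 × 3.5 = 19.49 kip (transverse, base value).
(i) R_nwl + R_nwt = 86.3 kip; (ii) 0.85 R_nwl + 1.5 R_nwt = 86.02 kip.
R_n = max = 86.3 kip [governs: (i)]; φR_n = 64.72 kip.

φR_n ≈ 64.7 kip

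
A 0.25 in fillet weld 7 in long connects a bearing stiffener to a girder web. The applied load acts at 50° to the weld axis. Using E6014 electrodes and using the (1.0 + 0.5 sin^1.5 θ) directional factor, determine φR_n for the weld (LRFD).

φR_n ≈ 44.6 kip

E60XX → F_EXX = 60 ksi.
t_e = 0.707 × 0.25 = 0.1767 in; A_we = 0.1767 × 7 = 1.237 in².
Directional factor: 1.0 + 0.5 sin^1.5(50°) = 1.335.
F_nw = 0.6 × 60 × 1.335 = 48.07 ksi.
φR_n = 0.75 × 48.07 × 1.237 = 44.6 kip.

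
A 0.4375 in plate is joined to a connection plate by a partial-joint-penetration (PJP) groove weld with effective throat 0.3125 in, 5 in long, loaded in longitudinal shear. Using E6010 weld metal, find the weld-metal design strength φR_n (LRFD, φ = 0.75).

φR_n ≈ 42.2 kips

E60XX → F_EXX = 60 ksi.
Effective throat (given) t_e = 0.3125 in.
A_we = 0.3125 × 5 = 1.562 in².
F_nw = 0.6 F_EXX = 36 ksi.
φR_n = 0.75 × 36 × 1.562 = 42.19 kips.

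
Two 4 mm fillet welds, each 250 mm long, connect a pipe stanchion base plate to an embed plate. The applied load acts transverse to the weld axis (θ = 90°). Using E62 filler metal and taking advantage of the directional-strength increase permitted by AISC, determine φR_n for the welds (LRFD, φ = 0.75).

E62XX → F_EXX = 620 MPa.
t_e = 0.707 × 4 = 2.828 mm; A_we = 2.828 × 500 = 1414 mm².
Directional factor: 1.0 + 0.5 sin^1.5(90°) = 1.5.
F_nw = 0.6 × 620 × 1.5 = 558 MPa.
φR_n = 0.75 × 558 × 1414 × 10⁻³ = 591.8 kN.

φR_n ≈ 592 kN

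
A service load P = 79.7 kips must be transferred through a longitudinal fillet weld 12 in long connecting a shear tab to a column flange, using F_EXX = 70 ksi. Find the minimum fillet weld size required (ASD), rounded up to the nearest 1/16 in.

Total weld length L = 12 in.
Required throat t_e = P × Ω / (0.6 F_EXX × L) = 79.7 × 2.0 / (0.6 × 70 × 12) = 0.3163 in.
Required leg w = t_e / 0.707 = 0.4473 in → use 1/2 in.

w = 1/2 in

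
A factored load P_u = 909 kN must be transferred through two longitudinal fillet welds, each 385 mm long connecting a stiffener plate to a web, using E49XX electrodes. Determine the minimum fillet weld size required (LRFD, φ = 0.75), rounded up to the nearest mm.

w = 8 mm

E49XX → F_EXX = 490 MPa.
Total weld length L = 770 mm.
Required throat t_e = P_u / (φ × 0.6 F_EXX × L) = 909 / (0.75 × 0.6 × 490 × 770 × 10⁻³) = 5.354 mm.
Required leg w = t_e / 0.707 = 7.573 mm → use 8 mm.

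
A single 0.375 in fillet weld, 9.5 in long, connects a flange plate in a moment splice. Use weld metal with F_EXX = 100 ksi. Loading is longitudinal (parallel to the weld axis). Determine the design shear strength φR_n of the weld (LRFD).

Effective throat t_e = 0.707 × 0.375 = 0.2651 in.
Total length L = 9.5 in; A_we = 0.2651 × 9.5 = 2.519 in².
F_nw = 0.6 F_EXX = 0.6 × 100 = 60 ksi.
φR_n = 0.75 × 60 × 2.519 = 113.3 kip.

φR_n ≈ 113 kip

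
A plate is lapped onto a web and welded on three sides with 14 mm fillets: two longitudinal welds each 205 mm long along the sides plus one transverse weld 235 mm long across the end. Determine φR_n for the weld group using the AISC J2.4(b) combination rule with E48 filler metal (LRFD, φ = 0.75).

E48XX → F_EXX = 480 MPa.
t_e = 0.707 × 14 = 9.898 mm.
R_nwl = 0.6 × 480 × 9.898 × 410 × 10⁻³ = 1169 kN (longitudinal, 2 welds).
R_nwt = 0.6 × 480 × 9.898 × 235 × 10⁻³ = 669.9 kN (transverse, base value).
(i) R_nwl + R_nwt = 1839 kN; (ii) 0.85 R_nwl + 1.5 R_nwt = 1998 kN.
R_n = max = 1998 kN [governs: (ii)]; φR_n = 1499 kN.

φR_n ≈ 1500 kN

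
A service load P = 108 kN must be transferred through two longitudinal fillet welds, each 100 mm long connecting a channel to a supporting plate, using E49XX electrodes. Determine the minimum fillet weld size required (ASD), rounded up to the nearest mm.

E49XX → F_EXX = 490 MPa.
Total weld length L = 200 mm.
Required throat t_e = P × Ω / (0.6 F_EXX × L) = 108 × 2.0 / (0.6 × 490 × 200 × 10⁻³) = 3.673 mm.
Required leg w = t_e / 0.707 = 5.196 mm → use 6 mm.

w = 6 mm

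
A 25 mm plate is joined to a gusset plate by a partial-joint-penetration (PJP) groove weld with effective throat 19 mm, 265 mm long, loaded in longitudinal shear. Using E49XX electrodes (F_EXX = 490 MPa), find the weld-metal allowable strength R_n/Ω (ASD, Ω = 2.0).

Effective throat (given) t_e = 19 mm.
A_we = 19 × 265 = 5035 mm².
F_nw = 0.6 F_EXX = 294 MPa.
R_n/Ω = (294 × 5035) / 2.0 × 10⁻³ = 740.1 kN.

R_n/Ω ≈ 740 kN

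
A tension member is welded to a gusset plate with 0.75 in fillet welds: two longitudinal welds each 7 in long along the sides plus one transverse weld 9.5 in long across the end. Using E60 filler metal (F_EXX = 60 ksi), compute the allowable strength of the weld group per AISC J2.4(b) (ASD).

R_n/Ω ≈ 250 kips

t_e = 0.707 × 0.75 = 0.5302 in.
R_nwl = 0.6 × 60 × 0.5302 × 14 = 267.2 kips (longitudinal, 2 welds).
R_nwt = 0.6 × 60 × 0.5302 × 9.5 = 181.3 kips (transverse, base value).
(i) R_nwl + R_nwt = 448.6 kips; (ii) 0.85 R_nwl + 1.5 R_nwt = 499.2 kips.
R_n = max = 499.2 kips [governs: (ii)]; R_n/Ω = 249.6 kips.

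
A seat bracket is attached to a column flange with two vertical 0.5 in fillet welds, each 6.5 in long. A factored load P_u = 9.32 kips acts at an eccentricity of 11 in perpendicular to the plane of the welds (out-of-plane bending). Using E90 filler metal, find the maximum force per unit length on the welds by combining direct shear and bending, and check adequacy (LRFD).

E90XX → F_EXX = 90 ksi.
L_w = 2 × 6.5 = 13 in; section modulus (unit throat) S = 2 × L²/6 = 14.08 in².
Direct shear f_v = P/L_w = 9.32/13 = 0.7169 kip/in.
Moment M = P × e = 9.32 × 11 = 102.52 kip·in; bending f_b = M/S = 7.28 kip/in.
f_max = √(f_v² + f_b²) = √(0.7169² + 7.28²) = 7.315 kip/in.
φr_n = 0.75 × 0.6 × 90 × (0.707 × 0.5) = 14.32 kip/in → adequate.

f_max ≈ 7.31 kip/in; adequate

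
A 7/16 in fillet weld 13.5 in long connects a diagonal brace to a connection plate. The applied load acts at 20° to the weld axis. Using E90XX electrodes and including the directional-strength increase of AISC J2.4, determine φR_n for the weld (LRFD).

φR_n ≈ 186 kip

E90XX → F_EXX = 90 ksi.
t_e = 0.707 × 0.4375 = 0.3093 in; A_we = 0.3093 × 13.5 = 4.176 in².
Directional factor: 1.0 + 0.5 sin^1.5(20°) = 1.1.
F_nw = 0.6 × 90 × 1.1 = 59.4 ksi.
φR_n = 0.75 × 59.4 × 4.176 = 186 kip.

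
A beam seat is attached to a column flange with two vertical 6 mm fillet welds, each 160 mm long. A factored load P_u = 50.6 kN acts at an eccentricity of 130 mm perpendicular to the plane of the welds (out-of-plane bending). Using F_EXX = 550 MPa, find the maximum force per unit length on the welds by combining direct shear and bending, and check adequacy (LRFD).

f_max ≈ 787 N/mm; adequate

L_w = 2 × 160 = 320 mm; section modulus (unit throat) S = 2 × L²/6 = 8533 mm².
Direct shear f_v = P/L_w = 50.6×10³/320 = 158.1 N/mm.
Moment M = P × e = 50.6×10³ × 130 = 6578000 N·mm; bending f_b = M/S = 770.9 N/mm.
f_max = √(f_v² + f_b²) = √(158.1² + 770.9²) = 786.9 N/mm.
φr_n = 0.75 × 0.6 × 550 × (0.707 × 6) = 1050 N/mm → adequate.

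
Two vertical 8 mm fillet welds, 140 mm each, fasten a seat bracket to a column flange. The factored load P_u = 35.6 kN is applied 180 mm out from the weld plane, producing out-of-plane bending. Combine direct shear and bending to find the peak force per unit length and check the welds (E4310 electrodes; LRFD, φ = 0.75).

f_max ≈ 989 N/mm; adequate

E43XX → F_EXX = 430 MPa.
L_w = 2 × 140 = 280 mm; section modulus (unit throat) S = 2 × L²/6 = 6533 mm².
Direct shear f_v = P/L_w = 35.6×10³/280 = 127.1 N/mm.
Moment M = P × e = 35.6×10³ × 180 = 6408000 N·mm; bending f_b = M/S = 980.8 N/mm.
f_max = √(f_v² + f_b²) = √(127.1² + 980.8²) = 989 N/mm.
φr_n = 0.75 × 0.6 × 430 × (0.707 × 8) = 1094 N/mm → adequate.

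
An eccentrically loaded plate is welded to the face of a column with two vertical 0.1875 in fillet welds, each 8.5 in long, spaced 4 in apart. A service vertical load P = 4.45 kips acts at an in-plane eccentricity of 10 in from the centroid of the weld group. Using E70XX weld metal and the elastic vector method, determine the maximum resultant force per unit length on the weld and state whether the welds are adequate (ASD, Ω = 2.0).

E70XX → F_EXX = 70 ksi.
Total weld length L_w = 17 in. Treat welds as unit-width lines.
Polar moment about centroid: J = 2[d³/12 + d(b/2)²] = 2[8.5³/12 + 8.5×2²] = 170.4 in³.
Direct shear f_v = P/L_w = 4.45 / 17 = 0.2618 kip/in (vertical).
Torsion M = P·e = 4.45 × 10 = 44.5 kip·in.
Critical point at (x, y) = (2, 4.25) from centroid. f_tx = M·y/J = 1.11 kip/in; f_ty = M·x/J = 0.5224 kip/in.
Resultant f_max = √[f_tx² + (f_v + f_ty)²] = √[1.11² + (0.2618 + 0.5224)²] = 1.359 kip/in.
Capacity per unit length: r_n/Ω = (1/2.0) × 0.6 × 70 × (0.707 × 0.1875) = 2.784 kip/in.
1.359 ≤ 2.784 → adequate.

f_max ≈ 1.36 kip/in; adequate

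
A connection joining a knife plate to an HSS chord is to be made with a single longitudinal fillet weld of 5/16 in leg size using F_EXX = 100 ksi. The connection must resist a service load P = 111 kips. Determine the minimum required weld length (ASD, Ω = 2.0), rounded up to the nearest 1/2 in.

L = 17 in

Throat t_e = 0.707 × 0.3125 = 0.2209 in.
r_n/Ω = (0.6 × 100 × 0.2209) / 2.0 = 6.628 kip/in.
L_req = P / (r_n/Ω) = 111 / 6.628 = 16.75 in total.
Round up → use L = 17 in.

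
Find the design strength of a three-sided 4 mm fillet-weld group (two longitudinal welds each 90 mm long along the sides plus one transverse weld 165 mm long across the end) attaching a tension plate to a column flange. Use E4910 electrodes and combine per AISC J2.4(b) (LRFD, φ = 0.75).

E49XX → F_EXX = 490 MPa.
t_e = 0.707 × 4 = 2.828 mm.
R_nwl = 0.6 × 490 × 2.828 × 180 × 10⁻³ = 149.7 kN (longitudinal, 2 welds).
R_nwt = 0.6 × 490 × 2.828 × 165 × 10⁻³ = 137.2 kN (transverse, base value).
(i) R_nwl + R_nwt = 286.8 kN; (ii) 0.85 R_nwl + 1.5 R_nwt = 333 kN.
R_n = max = 333 kN [governs: (ii)]; φR_n = 249.7 kN.

φR_n ≈ 250 kN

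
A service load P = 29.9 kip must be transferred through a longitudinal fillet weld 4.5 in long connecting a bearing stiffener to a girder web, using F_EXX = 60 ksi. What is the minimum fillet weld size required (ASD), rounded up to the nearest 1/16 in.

Total weld length L = 4.5 in.
Required throat t_e = P × Ω / (0.6 F_EXX × L) = 29.9 × 2.0 / (0.6 × 60 × 4.5) = 0.3691 in.
Required leg w = t_e / 0.707 = 0.5221 in → use 9/16 in.

w = 9/16 in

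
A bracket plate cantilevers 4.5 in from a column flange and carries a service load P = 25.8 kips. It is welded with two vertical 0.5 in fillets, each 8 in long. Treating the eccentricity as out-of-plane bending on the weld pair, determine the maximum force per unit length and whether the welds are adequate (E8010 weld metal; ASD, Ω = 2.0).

E80XX → F_EXX = 80 ksi.
L_w = 2 × 8 = 16 in; section modulus (unit throat) S = 2 × L²/6 = 21.33 in².
Direct shear f_v = P/L_w = 25.8/16 = 1.613 kip/in.
Moment M = P × e = 25.8 × 4.5 = 116.1 kip·in; bending f_b = M/S = 5.442 kip/in.
f_max = √(f_v² + f_b²) = √(1.613² + 5.442²) = 5.676 kip/in.
r_n/Ω = (1/2.0) × 0.6 × 80 × (0.707 × 0.5) = 8.484 kip/in → adequate.

f_max ≈ 5.68 kip/in; adequate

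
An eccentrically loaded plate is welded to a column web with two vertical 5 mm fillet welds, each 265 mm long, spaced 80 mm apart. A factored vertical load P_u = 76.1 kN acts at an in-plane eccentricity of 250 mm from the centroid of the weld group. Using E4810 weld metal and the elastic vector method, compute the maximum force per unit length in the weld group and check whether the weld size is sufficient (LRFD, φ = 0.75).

f_max ≈ 721 N/mm; adequate

E48XX → F_EXX = 480 MPa.
Total weld length L_w = 530 mm. Treat welds as unit-width lines.
Polar moment about centroid: J = 2[d³/12 + d(b/2)²] = 2[265³/12 + 265×40²] = 3950000 mm³.
Direct shear f_v = P/L_w = 76.1×10³ / 530 = 143.6 N/mm (vertical).
Torsion M = P·e = 76.1×10³ × 250 = 19025000 N·mm.
Critical point at (x, y) = (40, 132.5) from centroid. f_tx = M·y/J = 638.2 N/mm; f_ty = M·x/J = 192.7 N/mm.
Resultant f_max = √[f_tx² + (f_v + f_ty)²] = √[638.2² + (143.6 + 192.7)²] = 721.4 N/mm.
Capacity per unit length: φr_n = 0.75 × 0.6 × 480 × (0.707 × 5) = 763.6 N/mm.
721.4 ≤ 763.6 → adequate.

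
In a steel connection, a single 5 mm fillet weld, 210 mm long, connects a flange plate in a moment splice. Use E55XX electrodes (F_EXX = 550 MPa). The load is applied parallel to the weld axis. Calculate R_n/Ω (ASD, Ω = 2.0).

R_n/Ω ≈ 122 kN

Effective throat t_e = 0.707 × 5 = 3.535 mm.
Total length L = 210 mm; A_we = 3.535 × 210 = 742.3 mm².
F_nw = 0.6 F_EXX = 0.6 × 550 = 330 MPa.
R_n = 330 × 742.3 × 10⁻³ = 245 kN; R_n/Ω = 245/2.0 = 122.5 kN.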